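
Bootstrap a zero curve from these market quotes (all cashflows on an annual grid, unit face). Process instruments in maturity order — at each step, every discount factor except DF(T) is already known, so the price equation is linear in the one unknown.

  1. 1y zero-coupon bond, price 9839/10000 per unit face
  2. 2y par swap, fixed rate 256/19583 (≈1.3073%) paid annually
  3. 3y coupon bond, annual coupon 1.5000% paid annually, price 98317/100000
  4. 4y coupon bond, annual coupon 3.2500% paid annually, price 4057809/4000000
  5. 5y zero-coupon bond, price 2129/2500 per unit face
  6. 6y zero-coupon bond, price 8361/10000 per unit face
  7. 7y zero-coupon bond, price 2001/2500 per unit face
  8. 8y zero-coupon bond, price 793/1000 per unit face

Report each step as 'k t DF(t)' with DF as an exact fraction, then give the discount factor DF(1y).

1 1 9839/10000
2 2 609/625
3 3 9397/10000
4 4 8913/10000
5 5 2129/2500
6 6 8361/10000
7 7 2001/2500
8 8 793/1000
DF(1y) = 9839/10000 ≈ 0.983900

step 1 [1y] zero: DF = P = 9839/10000 ≈ 0.983900
step 2 [2y] swap r/1=256/19583: DF=(1 − 256/19583·(0.983900))/(1+256/19583) = 609/625 ≈ 0.974400
step 3 [3y] bond c/1=3/200: DF=(98317/100000 − 3/200·(0.983900+0.974400))/(1+3/200) = 9397/10000 ≈ 0.939700
step 4 [4y] bond c/1=13/400: DF=(4057809/4000000 − 13/400·(0.983900+0.974400+0.939700))/(1+13/400) = 8913/10000 ≈ 0.891300
step 5 [5y] zero: DF = P = 2129/2500 ≈ 0.851600
step 6 [6y] zero: DF = P = 8361/10000 ≈ 0.836100
step 7 [7y] zero: DF = P = 2001/2500 ≈ 0.800400
step 8 [8y] zero: DF = P = 793/1000 ≈ 0.793000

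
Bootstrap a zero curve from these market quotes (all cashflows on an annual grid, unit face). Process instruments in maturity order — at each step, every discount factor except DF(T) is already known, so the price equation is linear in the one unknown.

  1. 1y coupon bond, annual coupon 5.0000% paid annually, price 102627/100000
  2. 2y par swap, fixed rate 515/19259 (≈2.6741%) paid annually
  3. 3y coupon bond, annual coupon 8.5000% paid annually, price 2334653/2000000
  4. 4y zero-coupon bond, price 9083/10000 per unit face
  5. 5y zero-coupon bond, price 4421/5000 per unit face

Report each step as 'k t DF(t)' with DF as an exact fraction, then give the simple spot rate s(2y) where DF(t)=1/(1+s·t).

1 1 4887/5000
2 2 1897/2000
3 3 37/40
4 4 9083/10000
5 5 4421/5000
s(2y) = (1/(1897/2000) − 1)/(2) = 103/3794 ≈ 2.7148%

step 1 [1y] bond c/1=1/20: DF=(102627/100000 − 1/20·(0))/(1+1/20) = 4887/5000 ≈ 0.977400
step 2 [2y] swap r/1=515/19259: DF=(1 − 515/19259·(0.977400))/(1+515/19259) = 1897/2000 ≈ 0.948500
step 3 [3y] bond c/1=17/200: DF=(2334653/2000000 − 17/200·(0.977400+0.948500))/(1+17/200) = 37/40 ≈ 0.925000
step 4 [4y] zero: DF = P = 9083/10000 ≈ 0.908300
step 5 [5y] zero: DF = P = 4421/5000 ≈ 0.884200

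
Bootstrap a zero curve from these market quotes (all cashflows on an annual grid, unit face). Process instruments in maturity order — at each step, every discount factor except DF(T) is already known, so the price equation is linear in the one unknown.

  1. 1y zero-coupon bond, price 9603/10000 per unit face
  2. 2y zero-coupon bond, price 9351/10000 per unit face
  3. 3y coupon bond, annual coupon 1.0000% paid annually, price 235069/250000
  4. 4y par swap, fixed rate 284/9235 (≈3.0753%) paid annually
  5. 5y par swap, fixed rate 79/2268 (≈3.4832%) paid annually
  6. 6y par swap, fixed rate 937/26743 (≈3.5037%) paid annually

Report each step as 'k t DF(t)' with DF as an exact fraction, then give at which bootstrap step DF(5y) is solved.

1 1 9603/10000
2 2 9351/10000
3 3 4561/5000
4 4 554/625
5 5 421/500
6 6 4063/5000
DF(5y) is solved at step 5

step 1 [1y] zero: DF = P = 9603/10000 ≈ 0.960300
step 2 [2y] zero: DF = P = 9351/10000 ≈ 0.935100
step 3 [3y] bond c/1=1/100: DF=(235069/250000 − 1/100·(0.960300+0.935100))/(1+1/100) = 4561/5000 ≈ 0.912200
step 4 [4y] swap r/1=284/9235: DF=(1 − 284/9235·(0.960300+0.935100+0.912200))/(1+284/9235) = 554/625 ≈ 0.886400
step 5 [5y] swap r/1=79/2268: DF=(1 − 79/2268·(0.960300+0.935100+0.912200+0.886400))/(1+79/2268) = 421/500 ≈ 0.842000
step 6 [6y] swap r/1=937/26743: DF=(1 − 937/26743·(0.960300+0.935100+0.912200+0.886400+0.842000))/(1+937/26743) = 4063/5000 ≈ 0.812600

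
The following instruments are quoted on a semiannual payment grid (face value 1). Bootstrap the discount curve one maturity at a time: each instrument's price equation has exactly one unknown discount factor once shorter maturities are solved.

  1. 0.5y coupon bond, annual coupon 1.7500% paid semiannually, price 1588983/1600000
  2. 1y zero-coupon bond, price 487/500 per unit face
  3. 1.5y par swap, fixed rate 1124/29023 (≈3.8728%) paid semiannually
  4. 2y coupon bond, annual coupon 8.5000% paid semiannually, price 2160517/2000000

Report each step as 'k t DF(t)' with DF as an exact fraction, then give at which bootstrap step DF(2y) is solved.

1 1/2 1969/2000
2 1 487/500
3 3/2 4719/5000
4 2 9179/10000
DF(2y) is solved at step 4

step 1 [0.5y] bond c/2=7/800: DF=(1588983/1600000 − 7/800·(0))/(1+7/800) = 1969/2000 ≈ 0.984500
step 2 [1y] zero: DF = P = 487/500 ≈ 0.974000
step 3 [1.5y] swap r/2=562/29023: DF=(1 − 562/29023·(0.984500+0.974000))/(1+562/29023) = 4719/5000 ≈ 0.943800
step 4 [2y] bond c/2=17/400: DF=(2160517/2000000 − 17/400·(0.984500+0.974000+0.943800))/(1+17/400) = 9179/10000 ≈ 0.917900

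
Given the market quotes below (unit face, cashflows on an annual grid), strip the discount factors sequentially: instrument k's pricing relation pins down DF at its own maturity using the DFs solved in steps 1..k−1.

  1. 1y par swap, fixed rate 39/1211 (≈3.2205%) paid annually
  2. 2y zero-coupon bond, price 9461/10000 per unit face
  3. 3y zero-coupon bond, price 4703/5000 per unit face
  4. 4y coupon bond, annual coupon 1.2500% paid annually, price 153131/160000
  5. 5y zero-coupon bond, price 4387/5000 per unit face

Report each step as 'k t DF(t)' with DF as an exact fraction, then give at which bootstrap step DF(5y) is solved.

1 1 1211/1250
2 2 9461/10000
3 3 4703/5000
4 4 91/100
5 5 4387/5000
DF(5y) is solved at step 5

step 1 [1y] swap r/1=39/1211: DF=(1 − 39/1211·(0))/(1+39/1211) = 1211/1250 ≈ 0.968800
step 2 [2y] zero: DF = P = 9461/10000 ≈ 0.946100
step 3 [3y] zero: DF = P = 4703/5000 ≈ 0.940600
step 4 [4y] bond c/1=1/80: DF=(153131/160000 − 1/80·(0.968800+0.946100+0.940600))/(1+1/80) = 91/100 ≈ 0.910000
step 5 [5y] zero: DF = P = 4387/5000 ≈ 0.877400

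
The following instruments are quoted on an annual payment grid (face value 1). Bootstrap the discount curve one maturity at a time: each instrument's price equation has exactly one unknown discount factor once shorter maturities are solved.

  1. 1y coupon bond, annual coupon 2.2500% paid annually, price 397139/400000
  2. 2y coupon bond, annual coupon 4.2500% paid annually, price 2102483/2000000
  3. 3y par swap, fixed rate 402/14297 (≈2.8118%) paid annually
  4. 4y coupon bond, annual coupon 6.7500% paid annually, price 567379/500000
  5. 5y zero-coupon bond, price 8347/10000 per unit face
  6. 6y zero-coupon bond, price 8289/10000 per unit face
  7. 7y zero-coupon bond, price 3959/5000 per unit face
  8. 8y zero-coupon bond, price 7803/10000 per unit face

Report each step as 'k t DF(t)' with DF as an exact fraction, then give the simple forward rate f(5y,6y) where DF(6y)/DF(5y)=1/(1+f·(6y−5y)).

1 1 971/1000
2 2 1211/1250
3 3 2299/2500
4 4 4411/5000
5 5 8347/10000
6 6 8289/10000
7 7 3959/5000
8 8 7803/10000
f(5y,6y) = ((8347/10000)/(8289/10000) − 1)/(1) = 58/8289 ≈ 0.6997%

step 1 [1y] bond c/1=9/400: DF=(397139/400000 − 9/400·(0))/(1+9/400) = 971/1000 ≈ 0.971000
step 2 [2y] bond c/1=17/400: DF=(2102483/2000000 − 17/400·(0.971000))/(1+17/400) = 1211/1250 ≈ 0.968800
step 3 [3y] swap r/1=402/14297: DF=(1 − 402/14297·(0.971000+0.968800))/(1+402/14297) = 2299/2500 ≈ 0.919600
step 4 [4y] bond c/1=27/400: DF=(567379/500000 − 27/400·(0.971000+0.968800+0.919600))/(1+27/400) = 4411/5000 ≈ 0.882200
step 5 [5y] zero: DF = P = 8347/10000 ≈ 0.834700
step 6 [6y] zero: DF = P = 8289/10000 ≈ 0.828900
step 7 [7y] zero: DF = P = 3959/5000 ≈ 0.791800
step 8 [8y] zero: DF = P = 7803/10000 ≈ 0.780300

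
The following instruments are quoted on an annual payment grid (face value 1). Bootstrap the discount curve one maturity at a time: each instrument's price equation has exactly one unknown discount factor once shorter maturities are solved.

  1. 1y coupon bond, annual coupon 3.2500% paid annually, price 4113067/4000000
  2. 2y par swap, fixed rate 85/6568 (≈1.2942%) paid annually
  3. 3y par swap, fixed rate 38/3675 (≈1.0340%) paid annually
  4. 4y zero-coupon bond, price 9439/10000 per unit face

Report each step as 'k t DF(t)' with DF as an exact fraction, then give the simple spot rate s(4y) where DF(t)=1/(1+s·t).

step 1 [1y] bond c/1=13/400: DF=(4113067/4000000 − 13/400·(0))/(1+13/400) = 9959/10000 ≈ 0.995900
step 2 [2y] swap r/1=85/6568: DF=(1 − 85/6568·(0.995900))/(1+85/6568) = 1949/2000 ≈ 0.974500
step 3 [3y] swap r/1=38/3675: DF=(1 − 38/3675·(0.995900+0.974500))/(1+38/3675) = 606/625 ≈ 0.969600
step 4 [4y] zero: DF = P = 9439/10000 ≈ 0.943900

1 1 9959/10000
2 2 1949/2000
3 3 606/625
4 4 9439/10000
s(4y) = (1/(9439/10000) − 1)/(4) = 561/37756 ≈ 1.4859%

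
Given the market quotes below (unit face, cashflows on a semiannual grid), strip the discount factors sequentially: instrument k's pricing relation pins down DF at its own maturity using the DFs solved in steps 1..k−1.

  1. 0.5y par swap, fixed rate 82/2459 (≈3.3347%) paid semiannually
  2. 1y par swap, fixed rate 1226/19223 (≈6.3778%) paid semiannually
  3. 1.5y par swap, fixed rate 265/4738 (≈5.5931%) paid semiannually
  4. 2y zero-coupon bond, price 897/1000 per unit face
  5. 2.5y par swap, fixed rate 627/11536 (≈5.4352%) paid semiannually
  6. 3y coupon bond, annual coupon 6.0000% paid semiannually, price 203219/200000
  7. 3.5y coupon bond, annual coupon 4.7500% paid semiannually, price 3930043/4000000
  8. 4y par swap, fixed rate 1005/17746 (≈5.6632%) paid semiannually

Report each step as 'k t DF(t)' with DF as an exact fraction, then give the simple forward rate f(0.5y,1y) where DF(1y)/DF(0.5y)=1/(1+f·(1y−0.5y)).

1 1/2 2459/2500
2 1 9387/10000
3 3/2 1841/2000
4 2 897/1000
5 5/2 4373/5000
6 3 8521/10000
7 7/2 8329/10000
8 4 799/1000
f(0.5y,1y) = ((2459/2500)/(9387/10000) − 1)/(1/2) = 898/9387 ≈ 9.5664%

step 1 [0.5y] swap r/2=41/2459: DF=(1 − 41/2459·(0))/(1+41/2459) = 2459/2500 ≈ 0.983600
step 2 [1y] swap r/2=613/19223: DF=(1 − 613/19223·(0.983600))/(1+613/19223) = 9387/10000 ≈ 0.938700
step 3 [1.5y] swap r/2=265/9476: DF=(1 − 265/9476·(0.983600+0.938700))/(1+265/9476) = 1841/2000 ≈ 0.920500
step 4 [2y] zero: DF = P = 897/1000 ≈ 0.897000
step 5 [2.5y] swap r/2=627/23072: DF=(1 − 627/23072·(0.983600+0.938700+0.920500+0.897000))/(1+627/23072) = 4373/5000 ≈ 0.874600
step 6 [3y] bond c/2=3/100: DF=(203219/200000 − 3/100·(0.983600+0.938700+0.920500+0.897000+0.874600))/(1+3/100) = 8521/10000 ≈ 0.852100
step 7 [3.5y] bond c/2=19/800: DF=(3930043/4000000 − 19/800·(0.983600+0.938700+0.920500+0.897000+0.874600+0.852100))/(1+19/800) = 8329/10000 ≈ 0.832900
step 8 [4y] swap r/2=1005/35492: DF=(1 − 1005/35492·(0.983600+0.938700+0.920500+0.897000+0.874600+0.852100+0.832900))/(1+1005/35492) = 799/1000 ≈ 0.799000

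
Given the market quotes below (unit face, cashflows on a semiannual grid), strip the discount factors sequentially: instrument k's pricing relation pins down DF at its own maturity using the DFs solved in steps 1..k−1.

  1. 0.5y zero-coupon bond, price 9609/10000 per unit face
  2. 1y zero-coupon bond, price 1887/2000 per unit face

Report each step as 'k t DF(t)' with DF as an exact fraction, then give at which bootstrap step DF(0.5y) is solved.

1 1/2 9609/10000
2 1 1887/2000
DF(0.5y) is solved at step 1

step 1 [0.5y] zero: DF = P = 9609/10000 ≈ 0.960900
step 2 [1y] zero: DF = P = 1887/2000 ≈ 0.943500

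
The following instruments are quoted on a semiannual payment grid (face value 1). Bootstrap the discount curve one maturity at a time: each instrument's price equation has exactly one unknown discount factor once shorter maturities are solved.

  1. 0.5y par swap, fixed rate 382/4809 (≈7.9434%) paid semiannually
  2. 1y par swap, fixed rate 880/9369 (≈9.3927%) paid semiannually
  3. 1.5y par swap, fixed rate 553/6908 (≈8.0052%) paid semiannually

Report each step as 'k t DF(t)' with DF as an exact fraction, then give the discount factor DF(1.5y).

1 1/2 4809/5000
2 1 114/125
3 3/2 4447/5000
DF(1.5y) = 4447/5000 ≈ 0.889400

step 1 [0.5y] swap r/2=191/4809: DF=(1 − 191/4809·(0))/(1+191/4809) = 4809/5000 ≈ 0.961800
step 2 [1y] swap r/2=440/9369: DF=(1 − 440/9369·(0.961800))/(1+440/9369) = 114/125 ≈ 0.912000
step 3 [1.5y] swap r/2=553/13816: DF=(1 − 553/13816·(0.961800+0.912000))/(1+553/13816) = 4447/5000 ≈ 0.889400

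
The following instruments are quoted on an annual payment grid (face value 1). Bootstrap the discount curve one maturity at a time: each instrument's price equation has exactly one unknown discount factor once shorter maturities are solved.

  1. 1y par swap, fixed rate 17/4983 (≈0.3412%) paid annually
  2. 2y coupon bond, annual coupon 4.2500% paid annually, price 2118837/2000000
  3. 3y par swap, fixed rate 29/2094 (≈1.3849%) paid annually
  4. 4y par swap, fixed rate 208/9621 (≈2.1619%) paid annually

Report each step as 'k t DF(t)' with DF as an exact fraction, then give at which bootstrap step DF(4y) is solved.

1 1 4983/5000
2 2 2439/2500
3 3 4797/5000
4 4 573/625
DF(4y) is solved at step 4

step 1 [1y] swap r/1=17/4983: DF=(1 − 17/4983·(0))/(1+17/4983) = 4983/5000 ≈ 0.996600
step 2 [2y] bond c/1=17/400: DF=(2118837/2000000 − 17/400·(0.996600))/(1+17/400) = 2439/2500 ≈ 0.975600
step 3 [3y] swap r/1=29/2094: DF=(1 − 29/2094·(0.996600+0.975600))/(1+29/2094) = 4797/5000 ≈ 0.959400
step 4 [4y] swap r/1=208/9621: DF=(1 − 208/9621·(0.996600+0.975600+0.959400))/(1+208/9621) = 573/625 ≈ 0.916800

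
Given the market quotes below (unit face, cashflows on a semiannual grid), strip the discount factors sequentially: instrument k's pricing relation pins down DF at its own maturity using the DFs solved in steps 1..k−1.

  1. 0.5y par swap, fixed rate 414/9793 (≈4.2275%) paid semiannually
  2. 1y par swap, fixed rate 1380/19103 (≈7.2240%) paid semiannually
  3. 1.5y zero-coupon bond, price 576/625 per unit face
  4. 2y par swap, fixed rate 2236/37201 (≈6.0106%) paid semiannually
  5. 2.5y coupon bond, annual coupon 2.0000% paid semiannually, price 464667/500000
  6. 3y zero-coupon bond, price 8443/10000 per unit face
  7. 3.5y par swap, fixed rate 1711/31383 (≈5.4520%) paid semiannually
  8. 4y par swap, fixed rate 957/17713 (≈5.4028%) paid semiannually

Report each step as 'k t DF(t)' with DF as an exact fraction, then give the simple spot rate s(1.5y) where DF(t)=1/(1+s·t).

step 1 [0.5y] swap r/2=207/9793: DF=(1 − 207/9793·(0))/(1+207/9793) = 9793/10000 ≈ 0.979300
step 2 [1y] swap r/2=690/19103: DF=(1 − 690/19103·(0.979300))/(1+690/19103) = 931/1000 ≈ 0.931000
step 3 [1.5y] zero: DF = P = 576/625 ≈ 0.921600
step 4 [2y] swap r/2=1118/37201: DF=(1 − 1118/37201·(0.979300+0.931000+0.921600))/(1+1118/37201) = 4441/5000 ≈ 0.888200
step 5 [2.5y] bond c/2=1/100: DF=(464667/500000 − 1/100·(0.979300+0.931000+0.921600+0.888200))/(1+1/100) = 8833/10000 ≈ 0.883300
step 6 [3y] zero: DF = P = 8443/10000 ≈ 0.844300
step 7 [3.5y] swap r/2=1711/62766: DF=(1 − 1711/62766·(0.979300+0.931000+0.921600+0.888200+0.883300+0.844300))/(1+1711/62766) = 8289/10000 ≈ 0.828900
step 8 [4y] swap r/2=957/35426: DF=(1 − 957/35426·(0.979300+0.931000+0.921600+0.888200+0.883300+0.844300+0.828900))/(1+957/35426) = 4043/5000 ≈ 0.808600

1 1/2 9793/10000
2 1 931/1000
3 3/2 576/625
4 2 4441/5000
5 5/2 8833/10000
6 3 8443/10000
7 7/2 8289/10000
8 4 4043/5000
s(1.5y) = (1/(576/625) − 1)/(3/2) = 49/864 ≈ 5.6713%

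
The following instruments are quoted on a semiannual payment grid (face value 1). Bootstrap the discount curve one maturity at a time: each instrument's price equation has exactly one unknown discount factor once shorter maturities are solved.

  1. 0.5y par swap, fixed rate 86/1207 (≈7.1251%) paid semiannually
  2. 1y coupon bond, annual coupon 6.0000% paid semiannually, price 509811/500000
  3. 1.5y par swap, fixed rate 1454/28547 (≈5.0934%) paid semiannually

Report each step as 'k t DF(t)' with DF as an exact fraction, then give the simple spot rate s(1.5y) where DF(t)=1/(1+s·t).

1 1/2 1207/1250
2 1 4809/5000
3 3/2 9273/10000
s(1.5y) = (1/(9273/10000) − 1)/(3/2) = 1454/27819 ≈ 5.2266%

step 1 [0.5y] swap r/2=43/1207: DF=(1 − 43/1207·(0))/(1+43/1207) = 1207/1250 ≈ 0.965600
step 2 [1y] bond c/2=3/100: DF=(509811/500000 − 3/100·(0.965600))/(1+3/100) = 4809/5000 ≈ 0.961800
step 3 [1.5y] swap r/2=727/28547: DF=(1 − 727/28547·(0.965600+0.961800))/(1+727/28547) = 9273/10000 ≈ 0.927300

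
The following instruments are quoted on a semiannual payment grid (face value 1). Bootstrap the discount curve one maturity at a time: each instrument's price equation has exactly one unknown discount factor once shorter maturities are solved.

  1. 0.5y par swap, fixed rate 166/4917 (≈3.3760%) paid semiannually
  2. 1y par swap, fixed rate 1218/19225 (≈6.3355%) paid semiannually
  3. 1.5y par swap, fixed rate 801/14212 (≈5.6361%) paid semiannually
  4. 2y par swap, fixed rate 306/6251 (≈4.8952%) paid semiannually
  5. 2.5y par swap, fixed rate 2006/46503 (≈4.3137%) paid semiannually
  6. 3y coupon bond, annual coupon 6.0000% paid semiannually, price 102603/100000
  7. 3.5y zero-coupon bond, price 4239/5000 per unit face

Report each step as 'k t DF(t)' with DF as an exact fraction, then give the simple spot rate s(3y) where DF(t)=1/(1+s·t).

step 1 [0.5y] swap r/2=83/4917: DF=(1 − 83/4917·(0))/(1+83/4917) = 4917/5000 ≈ 0.983400
step 2 [1y] swap r/2=609/19225: DF=(1 − 609/19225·(0.983400))/(1+609/19225) = 9391/10000 ≈ 0.939100
step 3 [1.5y] swap r/2=801/28424: DF=(1 − 801/28424·(0.983400+0.939100))/(1+801/28424) = 9199/10000 ≈ 0.919900
step 4 [2y] swap r/2=153/6251: DF=(1 − 153/6251·(0.983400+0.939100+0.919900))/(1+153/6251) = 4541/5000 ≈ 0.908200
step 5 [2.5y] swap r/2=1003/46503: DF=(1 − 1003/46503·(0.983400+0.939100+0.919900+0.908200))/(1+1003/46503) = 8997/10000 ≈ 0.899700
step 6 [3y] bond c/2=3/100: DF=(102603/100000 − 3/100·(0.983400+0.939100+0.919900+0.908200+0.899700))/(1+3/100) = 8607/10000 ≈ 0.860700
step 7 [3.5y] zero: DF = P = 4239/5000 ≈ 0.847800

1 1/2 4917/5000
2 1 9391/10000
3 3/2 9199/10000
4 2 4541/5000
5 5/2 8997/10000
6 3 8607/10000
7 7/2 4239/5000
s(3y) = (1/(8607/10000) − 1)/(3) = 1393/25821 ≈ 5.3948%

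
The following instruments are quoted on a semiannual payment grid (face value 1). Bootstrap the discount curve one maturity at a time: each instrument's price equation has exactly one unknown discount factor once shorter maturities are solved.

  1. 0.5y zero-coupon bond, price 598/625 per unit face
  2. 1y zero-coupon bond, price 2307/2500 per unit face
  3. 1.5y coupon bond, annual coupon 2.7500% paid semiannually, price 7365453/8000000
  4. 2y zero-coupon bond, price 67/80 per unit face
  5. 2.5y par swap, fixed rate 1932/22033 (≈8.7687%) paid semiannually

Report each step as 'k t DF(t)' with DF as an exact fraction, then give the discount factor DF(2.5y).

1 1/2 598/625
2 1 2307/2500
3 3/2 8827/10000
4 2 67/80
5 5/2 2017/2500
DF(2.5y) = 2017/2500 ≈ 0.806800

step 1 [0.5y] zero: DF = P = 598/625 ≈ 0.956800
step 2 [1y] zero: DF = P = 2307/2500 ≈ 0.922800
step 3 [1.5y] bond c/2=11/800: DF=(7365453/8000000 − 11/800·(0.956800+0.922800))/(1+11/800) = 8827/10000 ≈ 0.882700
step 4 [2y] zero: DF = P = 67/80 ≈ 0.837500
step 5 [2.5y] swap r/2=966/22033: DF=(1 − 966/22033·(0.956800+0.922800+0.882700+0.837500))/(1+966/22033) = 2017/2500 ≈ 0.806800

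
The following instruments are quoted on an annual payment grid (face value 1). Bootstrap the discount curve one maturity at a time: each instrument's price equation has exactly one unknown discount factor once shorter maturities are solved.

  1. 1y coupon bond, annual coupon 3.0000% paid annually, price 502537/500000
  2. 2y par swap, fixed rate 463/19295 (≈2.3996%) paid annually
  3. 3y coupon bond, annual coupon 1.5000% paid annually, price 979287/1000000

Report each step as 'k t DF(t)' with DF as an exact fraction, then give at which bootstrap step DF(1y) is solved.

1 1 4879/5000
2 2 9537/10000
3 3 9363/10000
DF(1y) is solved at step 1

step 1 [1y] bond c/1=3/100: DF=(502537/500000 − 3/100·(0))/(1+3/100) = 4879/5000 ≈ 0.975800
step 2 [2y] swap r/1=463/19295: DF=(1 − 463/19295·(0.975800))/(1+463/19295) = 9537/10000 ≈ 0.953700
step 3 [3y] bond c/1=3/200: DF=(979287/1000000 − 3/200·(0.975800+0.953700))/(1+3/200) = 9363/10000 ≈ 0.936300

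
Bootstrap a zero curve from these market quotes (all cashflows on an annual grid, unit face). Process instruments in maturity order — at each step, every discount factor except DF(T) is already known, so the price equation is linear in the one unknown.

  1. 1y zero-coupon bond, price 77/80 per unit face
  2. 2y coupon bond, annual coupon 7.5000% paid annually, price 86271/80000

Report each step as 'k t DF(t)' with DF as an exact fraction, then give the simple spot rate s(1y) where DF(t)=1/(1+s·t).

1 1 77/80
2 2 117/125
s(1y) = (1/(77/80) − 1)/(1) = 3/77 ≈ 3.8961%

step 1 [1y] zero: DF = P = 77/80 ≈ 0.962500
step 2 [2y] bond c/1=3/40: DF=(86271/80000 − 3/40·(0.962500))/(1+3/40) = 117/125 ≈ 0.936000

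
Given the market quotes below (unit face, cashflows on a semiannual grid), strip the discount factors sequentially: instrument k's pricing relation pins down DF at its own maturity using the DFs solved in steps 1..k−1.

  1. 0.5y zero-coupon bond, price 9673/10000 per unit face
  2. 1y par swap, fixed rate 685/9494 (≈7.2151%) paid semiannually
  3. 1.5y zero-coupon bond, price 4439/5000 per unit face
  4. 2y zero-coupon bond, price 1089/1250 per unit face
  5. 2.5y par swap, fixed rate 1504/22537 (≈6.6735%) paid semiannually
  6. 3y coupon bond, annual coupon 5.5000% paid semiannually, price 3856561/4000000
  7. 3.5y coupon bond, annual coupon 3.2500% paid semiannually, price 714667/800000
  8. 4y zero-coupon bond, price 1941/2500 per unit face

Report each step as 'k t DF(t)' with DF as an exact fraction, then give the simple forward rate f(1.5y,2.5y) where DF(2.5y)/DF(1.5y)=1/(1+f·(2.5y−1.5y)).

step 1 [0.5y] zero: DF = P = 9673/10000 ≈ 0.967300
step 2 [1y] swap r/2=685/18988: DF=(1 − 685/18988·(0.967300))/(1+685/18988) = 1863/2000 ≈ 0.931500
step 3 [1.5y] zero: DF = P = 4439/5000 ≈ 0.887800
step 4 [2y] zero: DF = P = 1089/1250 ≈ 0.871200
step 5 [2.5y] swap r/2=752/22537: DF=(1 − 752/22537·(0.967300+0.931500+0.887800+0.871200))/(1+752/22537) = 531/625 ≈ 0.849600
step 6 [3y] bond c/2=11/400: DF=(3856561/4000000 − 11/400·(0.967300+0.931500+0.887800+0.871200+0.849600))/(1+11/400) = 8177/10000 ≈ 0.817700
step 7 [3.5y] bond c/2=13/800: DF=(714667/800000 − 13/800·(0.967300+0.931500+0.887800+0.871200+0.849600+0.817700))/(1+13/800) = 7939/10000 ≈ 0.793900
step 8 [4y] zero: DF = P = 1941/2500 ≈ 0.776400

1 1/2 9673/10000
2 1 1863/2000
3 3/2 4439/5000
4 2 1089/1250
5 5/2 531/625
6 3 8177/10000
7 7/2 7939/10000
8 4 1941/2500
f(1.5y,2.5y) = ((4439/5000)/(531/625) − 1)/(1) = 191/4248 ≈ 4.4962%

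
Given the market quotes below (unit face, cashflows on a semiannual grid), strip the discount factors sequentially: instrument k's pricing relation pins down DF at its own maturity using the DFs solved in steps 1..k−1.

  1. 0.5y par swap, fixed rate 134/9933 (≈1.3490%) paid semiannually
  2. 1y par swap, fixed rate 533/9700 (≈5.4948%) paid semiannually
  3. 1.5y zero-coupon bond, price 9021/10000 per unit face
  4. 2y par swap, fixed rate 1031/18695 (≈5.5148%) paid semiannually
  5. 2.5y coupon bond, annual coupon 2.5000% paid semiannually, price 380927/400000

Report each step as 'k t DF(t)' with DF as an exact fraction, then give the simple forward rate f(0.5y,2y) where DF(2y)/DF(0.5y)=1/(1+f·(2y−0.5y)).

1 1/2 9933/10000
2 1 9467/10000
3 3/2 9021/10000
4 2 8969/10000
5 5/2 559/625
f(0.5y,2y) = ((9933/10000)/(8969/10000) − 1)/(3/2) = 1928/26907 ≈ 7.1654%

step 1 [0.5y] swap r/2=67/9933: DF=(1 − 67/9933·(0))/(1+67/9933) = 9933/10000 ≈ 0.993300
step 2 [1y] swap r/2=533/19400: DF=(1 − 533/19400·(0.993300))/(1+533/19400) = 9467/10000 ≈ 0.946700
step 3 [1.5y] zero: DF = P = 9021/10000 ≈ 0.902100
step 4 [2y] swap r/2=1031/37390: DF=(1 − 1031/37390·(0.993300+0.946700+0.902100))/(1+1031/37390) = 8969/10000 ≈ 0.896900
step 5 [2.5y] bond c/2=1/80: DF=(380927/400000 − 1/80·(0.993300+0.946700+0.902100+0.896900))/(1+1/80) = 559/625 ≈ 0.894400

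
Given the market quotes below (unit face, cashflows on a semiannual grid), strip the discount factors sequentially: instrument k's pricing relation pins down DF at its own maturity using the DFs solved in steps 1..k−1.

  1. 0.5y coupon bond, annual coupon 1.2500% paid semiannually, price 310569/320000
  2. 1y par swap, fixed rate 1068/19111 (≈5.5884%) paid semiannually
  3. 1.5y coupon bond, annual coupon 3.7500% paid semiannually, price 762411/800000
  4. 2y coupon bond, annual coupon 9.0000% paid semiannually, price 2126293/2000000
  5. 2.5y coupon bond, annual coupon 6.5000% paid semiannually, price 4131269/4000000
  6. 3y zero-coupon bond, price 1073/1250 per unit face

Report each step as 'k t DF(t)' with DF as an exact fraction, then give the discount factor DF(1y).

step 1 [0.5y] bond c/2=1/160: DF=(310569/320000 − 1/160·(0))/(1+1/160) = 1929/2000 ≈ 0.964500
step 2 [1y] swap r/2=534/19111: DF=(1 − 534/19111·(0.964500))/(1+534/19111) = 4733/5000 ≈ 0.946600
step 3 [1.5y] bond c/2=3/160: DF=(762411/800000 − 3/160·(0.964500+0.946600))/(1+3/160) = 9003/10000 ≈ 0.900300
step 4 [2y] bond c/2=9/200: DF=(2126293/2000000 − 9/200·(0.964500+0.946600+0.900300))/(1+9/200) = 8963/10000 ≈ 0.896300
step 5 [2.5y] bond c/2=13/400: DF=(4131269/4000000 − 13/400·(0.964500+0.946600+0.900300+0.896300))/(1+13/400) = 2209/2500 ≈ 0.883600
step 6 [3y] zero: DF = P = 1073/1250 ≈ 0.858400

1 1/2 1929/2000
2 1 4733/5000
3 3/2 9003/10000
4 2 8963/10000
5 5/2 2209/2500
6 3 1073/1250
DF(1y) = 4733/5000 ≈ 0.946600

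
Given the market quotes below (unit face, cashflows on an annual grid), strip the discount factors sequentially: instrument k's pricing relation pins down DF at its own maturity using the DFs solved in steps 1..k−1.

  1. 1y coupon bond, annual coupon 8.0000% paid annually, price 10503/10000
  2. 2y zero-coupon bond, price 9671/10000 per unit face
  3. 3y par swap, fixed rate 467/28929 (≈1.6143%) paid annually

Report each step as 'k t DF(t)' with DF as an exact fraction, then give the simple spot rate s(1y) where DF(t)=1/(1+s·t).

step 1 [1y] bond c/1=2/25: DF=(10503/10000 − 2/25·(0))/(1+2/25) = 389/400 ≈ 0.972500
step 2 [2y] zero: DF = P = 9671/10000 ≈ 0.967100
step 3 [3y] swap r/1=467/28929: DF=(1 − 467/28929·(0.972500+0.967100))/(1+467/28929) = 9533/10000 ≈ 0.953300

1 1 389/400
2 2 9671/10000
3 3 9533/10000
s(1y) = (1/(389/400) − 1)/(1) = 11/389 ≈ 2.8278%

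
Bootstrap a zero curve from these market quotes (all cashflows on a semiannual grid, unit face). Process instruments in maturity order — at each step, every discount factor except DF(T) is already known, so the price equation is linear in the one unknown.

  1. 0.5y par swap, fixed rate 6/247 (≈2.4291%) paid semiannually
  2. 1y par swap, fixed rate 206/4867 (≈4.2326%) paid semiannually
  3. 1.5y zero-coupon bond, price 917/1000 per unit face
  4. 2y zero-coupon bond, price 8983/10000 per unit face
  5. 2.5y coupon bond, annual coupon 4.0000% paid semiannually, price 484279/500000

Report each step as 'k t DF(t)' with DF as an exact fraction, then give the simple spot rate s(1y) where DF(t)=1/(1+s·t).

step 1 [0.5y] swap r/2=3/247: DF=(1 − 3/247·(0))/(1+3/247) = 247/250 ≈ 0.988000
step 2 [1y] swap r/2=103/4867: DF=(1 − 103/4867·(0.988000))/(1+103/4867) = 2397/2500 ≈ 0.958800
step 3 [1.5y] zero: DF = P = 917/1000 ≈ 0.917000
step 4 [2y] zero: DF = P = 8983/10000 ≈ 0.898300
step 5 [2.5y] bond c/2=1/50: DF=(484279/500000 − 1/50·(0.988000+0.958800+0.917000+0.898300))/(1+1/50) = 4379/5000 ≈ 0.875800

1 1/2 247/250
2 1 2397/2500
3 3/2 917/1000
4 2 8983/10000
5 5/2 4379/5000
s(1y) = (1/(2397/2500) − 1)/(1) = 103/2397 ≈ 4.2970%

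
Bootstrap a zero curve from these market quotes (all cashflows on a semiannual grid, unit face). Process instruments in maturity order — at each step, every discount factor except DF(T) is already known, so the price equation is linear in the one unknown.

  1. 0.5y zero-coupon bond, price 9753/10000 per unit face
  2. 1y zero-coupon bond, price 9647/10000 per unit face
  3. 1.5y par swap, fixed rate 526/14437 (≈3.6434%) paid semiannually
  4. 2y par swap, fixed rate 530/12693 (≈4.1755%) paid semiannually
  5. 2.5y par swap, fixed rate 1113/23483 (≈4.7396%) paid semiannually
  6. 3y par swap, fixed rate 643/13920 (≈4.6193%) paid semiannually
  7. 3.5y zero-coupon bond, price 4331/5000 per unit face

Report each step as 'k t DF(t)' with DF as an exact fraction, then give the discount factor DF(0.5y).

step 1 [0.5y] zero: DF = P = 9753/10000 ≈ 0.975300
step 2 [1y] zero: DF = P = 9647/10000 ≈ 0.964700
step 3 [1.5y] swap r/2=263/14437: DF=(1 − 263/14437·(0.975300+0.964700))/(1+263/14437) = 4737/5000 ≈ 0.947400
step 4 [2y] swap r/2=265/12693: DF=(1 − 265/12693·(0.975300+0.964700+0.947400))/(1+265/12693) = 1841/2000 ≈ 0.920500
step 5 [2.5y] swap r/2=1113/46966: DF=(1 − 1113/46966·(0.975300+0.964700+0.947400+0.920500))/(1+1113/46966) = 8887/10000 ≈ 0.888700
step 6 [3y] swap r/2=643/27840: DF=(1 − 643/27840·(0.975300+0.964700+0.947400+0.920500+0.888700))/(1+643/27840) = 4357/5000 ≈ 0.871400
step 7 [3.5y] zero: DF = P = 4331/5000 ≈ 0.866200

1 1/2 9753/10000
2 1 9647/10000
3 3/2 4737/5000
4 2 1841/2000
5 5/2 8887/10000
6 3 4357/5000
7 7/2 4331/5000
DF(0.5y) = 9753/10000 ≈ 0.975300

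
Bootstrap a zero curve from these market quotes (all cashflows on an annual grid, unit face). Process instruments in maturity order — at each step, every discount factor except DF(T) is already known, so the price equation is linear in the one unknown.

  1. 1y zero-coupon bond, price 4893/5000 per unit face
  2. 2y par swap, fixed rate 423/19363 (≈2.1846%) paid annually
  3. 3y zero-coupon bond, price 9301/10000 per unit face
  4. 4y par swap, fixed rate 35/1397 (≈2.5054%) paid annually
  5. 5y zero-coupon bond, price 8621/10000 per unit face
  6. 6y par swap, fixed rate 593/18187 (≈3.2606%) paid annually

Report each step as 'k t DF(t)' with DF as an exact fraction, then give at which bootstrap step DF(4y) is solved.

1 1 4893/5000
2 2 9577/10000
3 3 9301/10000
4 4 1811/2000
5 5 8621/10000
6 6 8221/10000
DF(4y) is solved at step 4

step 1 [1y] zero: DF = P = 4893/5000 ≈ 0.978600
step 2 [2y] swap r/1=423/19363: DF=(1 − 423/19363·(0.978600))/(1+423/19363) = 9577/10000 ≈ 0.957700
step 3 [3y] zero: DF = P = 9301/10000 ≈ 0.930100
step 4 [4y] swap r/1=35/1397: DF=(1 − 35/1397·(0.978600+0.957700+0.930100))/(1+35/1397) = 1811/2000 ≈ 0.905500
step 5 [5y] zero: DF = P = 8621/10000 ≈ 0.862100
step 6 [6y] swap r/1=593/18187: DF=(1 − 593/18187·(0.978600+0.957700+0.930100+0.905500+0.862100))/(1+593/18187) = 8221/10000 ≈ 0.822100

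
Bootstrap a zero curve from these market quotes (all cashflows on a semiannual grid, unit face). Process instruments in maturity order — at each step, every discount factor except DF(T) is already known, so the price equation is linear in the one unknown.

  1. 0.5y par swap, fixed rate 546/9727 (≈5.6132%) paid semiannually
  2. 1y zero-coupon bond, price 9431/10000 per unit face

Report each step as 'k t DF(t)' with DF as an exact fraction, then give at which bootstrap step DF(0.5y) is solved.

step 1 [0.5y] swap r/2=273/9727: DF=(1 − 273/9727·(0))/(1+273/9727) = 9727/10000 ≈ 0.972700
step 2 [1y] zero: DF = P = 9431/10000 ≈ 0.943100

1 1/2 9727/10000
2 1 9431/10000
DF(0.5y) is solved at step 1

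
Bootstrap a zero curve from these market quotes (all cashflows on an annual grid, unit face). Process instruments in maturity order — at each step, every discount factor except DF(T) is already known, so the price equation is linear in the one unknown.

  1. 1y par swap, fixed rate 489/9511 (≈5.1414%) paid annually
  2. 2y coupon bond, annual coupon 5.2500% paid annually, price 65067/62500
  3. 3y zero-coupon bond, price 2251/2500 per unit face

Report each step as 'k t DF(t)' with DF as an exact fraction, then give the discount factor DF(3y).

step 1 [1y] swap r/1=489/9511: DF=(1 − 489/9511·(0))/(1+489/9511) = 9511/10000 ≈ 0.951100
step 2 [2y] bond c/1=21/400: DF=(65067/62500 − 21/400·(0.951100))/(1+21/400) = 9417/10000 ≈ 0.941700
step 3 [3y] zero: DF = P = 2251/2500 ≈ 0.900400

1 1 9511/10000
2 2 9417/10000
3 3 2251/2500
DF(3y) = 2251/2500 ≈ 0.900400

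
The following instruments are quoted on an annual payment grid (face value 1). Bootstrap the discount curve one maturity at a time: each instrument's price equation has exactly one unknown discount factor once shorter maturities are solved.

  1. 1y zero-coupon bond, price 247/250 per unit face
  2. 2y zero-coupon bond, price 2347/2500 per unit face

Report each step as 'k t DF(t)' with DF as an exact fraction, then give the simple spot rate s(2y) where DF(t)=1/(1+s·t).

step 1 [1y] zero: DF = P = 247/250 ≈ 0.988000
step 2 [2y] zero: DF = P = 2347/2500 ≈ 0.938800

1 1 247/250
2 2 2347/2500
s(2y) = (1/(2347/2500) − 1)/(2) = 153/4694 ≈ 3.2595%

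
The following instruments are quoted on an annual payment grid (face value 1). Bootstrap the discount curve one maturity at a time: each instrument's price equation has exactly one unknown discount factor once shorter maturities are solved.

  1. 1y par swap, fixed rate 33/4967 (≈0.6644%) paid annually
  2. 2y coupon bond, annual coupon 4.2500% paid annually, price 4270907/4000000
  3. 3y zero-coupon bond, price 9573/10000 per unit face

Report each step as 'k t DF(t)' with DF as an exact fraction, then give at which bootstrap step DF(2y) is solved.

step 1 [1y] swap r/1=33/4967: DF=(1 − 33/4967·(0))/(1+33/4967) = 4967/5000 ≈ 0.993400
step 2 [2y] bond c/1=17/400: DF=(4270907/4000000 − 17/400·(0.993400))/(1+17/400) = 9837/10000 ≈ 0.983700
step 3 [3y] zero: DF = P = 9573/10000 ≈ 0.957300

1 1 4967/5000
2 2 9837/10000
3 3 9573/10000
DF(2y) is solved at step 2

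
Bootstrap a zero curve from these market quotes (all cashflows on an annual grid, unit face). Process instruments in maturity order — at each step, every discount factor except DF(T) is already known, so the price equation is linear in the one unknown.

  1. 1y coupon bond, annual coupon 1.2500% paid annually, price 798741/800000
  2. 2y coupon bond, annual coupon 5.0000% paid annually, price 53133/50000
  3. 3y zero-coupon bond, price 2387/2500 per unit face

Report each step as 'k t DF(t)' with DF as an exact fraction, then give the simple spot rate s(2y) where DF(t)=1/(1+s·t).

step 1 [1y] bond c/1=1/80: DF=(798741/800000 − 1/80·(0))/(1+1/80) = 9861/10000 ≈ 0.986100
step 2 [2y] bond c/1=1/20: DF=(53133/50000 − 1/20·(0.986100))/(1+1/20) = 9651/10000 ≈ 0.965100
step 3 [3y] zero: DF = P = 2387/2500 ≈ 0.954800

1 1 9861/10000
2 2 9651/10000
3 3 2387/2500
s(2y) = (1/(9651/10000) − 1)/(2) = 349/19302 ≈ 1.8081%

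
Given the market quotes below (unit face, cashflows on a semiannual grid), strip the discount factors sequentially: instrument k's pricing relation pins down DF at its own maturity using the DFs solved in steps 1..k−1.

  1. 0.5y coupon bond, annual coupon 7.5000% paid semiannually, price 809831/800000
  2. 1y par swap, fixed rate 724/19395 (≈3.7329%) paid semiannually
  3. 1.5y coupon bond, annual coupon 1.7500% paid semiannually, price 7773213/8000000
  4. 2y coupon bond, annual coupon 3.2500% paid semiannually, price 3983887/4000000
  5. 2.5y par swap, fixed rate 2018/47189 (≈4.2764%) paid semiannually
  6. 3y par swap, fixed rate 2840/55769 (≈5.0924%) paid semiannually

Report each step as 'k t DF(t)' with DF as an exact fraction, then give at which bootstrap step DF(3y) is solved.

1 1/2 9757/10000
2 1 4819/5000
3 3/2 1183/1250
4 2 9339/10000
5 5/2 8991/10000
6 3 429/500
DF(3y) is solved at step 6

step 1 [0.5y] bond c/2=3/80: DF=(809831/800000 − 3/80·(0))/(1+3/80) = 9757/10000 ≈ 0.975700
step 2 [1y] swap r/2=362/19395: DF=(1 − 362/19395·(0.975700))/(1+362/19395) = 4819/5000 ≈ 0.963800
step 3 [1.5y] bond c/2=7/800: DF=(7773213/8000000 − 7/800·(0.975700+0.963800))/(1+7/800) = 1183/1250 ≈ 0.946400
step 4 [2y] bond c/2=13/800: DF=(3983887/4000000 − 13/800·(0.975700+0.963800+0.946400))/(1+13/800) = 9339/10000 ≈ 0.933900
step 5 [2.5y] swap r/2=1009/47189: DF=(1 − 1009/47189·(0.975700+0.963800+0.946400+0.933900))/(1+1009/47189) = 8991/10000 ≈ 0.899100
step 6 [3y] swap r/2=1420/55769: DF=(1 − 1420/55769·(0.975700+0.963800+0.946400+0.933900+0.899100))/(1+1420/55769) = 429/500 ≈ 0.858000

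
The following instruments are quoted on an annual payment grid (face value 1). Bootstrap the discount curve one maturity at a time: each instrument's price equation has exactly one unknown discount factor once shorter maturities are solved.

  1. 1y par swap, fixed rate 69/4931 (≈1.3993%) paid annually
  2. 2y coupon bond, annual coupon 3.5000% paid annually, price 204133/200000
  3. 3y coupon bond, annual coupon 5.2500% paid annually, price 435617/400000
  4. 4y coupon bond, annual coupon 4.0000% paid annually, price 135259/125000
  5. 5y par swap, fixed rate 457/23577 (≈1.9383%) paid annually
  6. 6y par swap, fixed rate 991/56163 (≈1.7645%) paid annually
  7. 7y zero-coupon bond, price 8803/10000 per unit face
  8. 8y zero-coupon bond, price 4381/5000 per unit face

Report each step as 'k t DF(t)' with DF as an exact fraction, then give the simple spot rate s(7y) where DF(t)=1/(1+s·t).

1 1 4931/5000
2 2 1191/1250
3 3 469/500
4 4 4649/5000
5 5 4543/5000
6 6 9009/10000
7 7 8803/10000
8 8 4381/5000
s(7y) = (1/(8803/10000) − 1)/(7) = 171/8803 ≈ 1.9425%

step 1 [1y] swap r/1=69/4931: DF=(1 − 69/4931·(0))/(1+69/4931) = 4931/5000 ≈ 0.986200
step 2 [2y] bond c/1=7/200: DF=(204133/200000 − 7/200·(0.986200))/(1+7/200) = 1191/1250 ≈ 0.952800
step 3 [3y] bond c/1=21/400: DF=(435617/400000 − 21/400·(0.986200+0.952800))/(1+21/400) = 469/500 ≈ 0.938000
step 4 [4y] bond c/1=1/25: DF=(135259/125000 − 1/25·(0.986200+0.952800+0.938000))/(1+1/25) = 4649/5000 ≈ 0.929800
step 5 [5y] swap r/1=457/23577: DF=(1 − 457/23577·(0.986200+0.952800+0.938000+0.929800))/(1+457/23577) = 4543/5000 ≈ 0.908600
step 6 [6y] swap r/1=991/56163: DF=(1 − 991/56163·(0.986200+0.952800+0.938000+0.929800+0.908600))/(1+991/56163) = 9009/10000 ≈ 0.900900
step 7 [7y] zero: DF = P = 8803/10000 ≈ 0.880300
step 8 [8y] zero: DF = P = 4381/5000 ≈ 0.876200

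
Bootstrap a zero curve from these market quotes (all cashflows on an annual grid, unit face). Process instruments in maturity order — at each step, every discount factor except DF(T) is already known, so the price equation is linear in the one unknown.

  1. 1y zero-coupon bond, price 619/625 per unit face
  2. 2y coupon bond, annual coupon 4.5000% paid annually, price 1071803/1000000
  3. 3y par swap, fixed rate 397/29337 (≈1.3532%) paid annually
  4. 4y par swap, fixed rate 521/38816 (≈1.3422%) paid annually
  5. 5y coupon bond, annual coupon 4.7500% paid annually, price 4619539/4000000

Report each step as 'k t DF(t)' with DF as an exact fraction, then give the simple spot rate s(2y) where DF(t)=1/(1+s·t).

step 1 [1y] zero: DF = P = 619/625 ≈ 0.990400
step 2 [2y] bond c/1=9/200: DF=(1071803/1000000 − 9/200·(0.990400))/(1+9/200) = 983/1000 ≈ 0.983000
step 3 [3y] swap r/1=397/29337: DF=(1 − 397/29337·(0.990400+0.983000))/(1+397/29337) = 9603/10000 ≈ 0.960300
step 4 [4y] swap r/1=521/38816: DF=(1 − 521/38816·(0.990400+0.983000+0.960300))/(1+521/38816) = 9479/10000 ≈ 0.947900
step 5 [5y] bond c/1=19/400: DF=(4619539/4000000 − 19/400·(0.990400+0.983000+0.960300+0.947900))/(1+19/400) = 1853/2000 ≈ 0.926500

1 1 619/625
2 2 983/1000
3 3 9603/10000
4 4 9479/10000
5 5 1853/2000
s(2y) = (1/(983/1000) − 1)/(2) = 17/1966 ≈ 0.8647%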